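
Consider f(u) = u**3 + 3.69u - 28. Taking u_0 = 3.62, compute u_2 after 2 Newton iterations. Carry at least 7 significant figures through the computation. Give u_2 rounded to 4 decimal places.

f'(u) = 3u**2 + 3.69
u_0 = 3.620000: f = 32.795728, f' = 43.003200 → u_1 = 3.620000 - (32.795728)/(43.003200) = 2.857365
u_1 = 2.857365: f = 5.872744, f' = 28.183611 → u_2 = 2.857365 - (5.872744)/(28.183611) = 2.648991

2.6490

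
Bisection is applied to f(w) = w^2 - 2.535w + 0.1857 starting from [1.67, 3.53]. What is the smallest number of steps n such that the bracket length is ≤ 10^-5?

Initial width b − a = 3.53 − 1.67 = 1.860000.
After n steps the width is (b−a)/2^n; need (b−a)/2^n ≤ 10^-5.
So n ≥ log₂(1.860000/10^-5) = log₂(186000.0000) ≈ 17.5049.
Hence n = 18.

18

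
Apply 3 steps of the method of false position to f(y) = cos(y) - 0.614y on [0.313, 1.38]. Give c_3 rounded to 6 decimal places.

0.948584

False-position update: c = (a·f(b) − b·f(a))/(f(b) − f(a)); replace the endpoint whose sign matches f(c).
f(0.313000) = 0.759232, f(1.380000) = -0.657679
step 1: c = 0.884737, f(c) = 0.090264 > 0 → new bracket [0.884737, 1.380000]
step 2: c = 0.944507, f(c) = 0.006215 > 0 → new bracket [0.944507, 1.380000]
step 3: c = 0.948584, f(c) = 0.000404 > 0 → new bracket [0.948584, 1.380000]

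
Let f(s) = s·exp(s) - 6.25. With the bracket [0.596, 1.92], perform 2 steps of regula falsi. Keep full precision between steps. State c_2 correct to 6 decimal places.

f(0.596000) = -5.168352, f(1.920000) = 6.846240
step 1: c = 1.165549, f(c) = -2.511288 < 0 → new bracket [1.165549, 1.920000]
step 2: c = 1.368022, f(c) = -0.876995 < 0 → new bracket [1.368022, 1.920000]

1.368022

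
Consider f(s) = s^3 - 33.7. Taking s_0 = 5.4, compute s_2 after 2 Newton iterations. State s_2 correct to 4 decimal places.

3.3641

f'(s) = 3s^2
s_0 = 5.400000: f = 123.764000, f' = 87.480000 → s_1 = 5.400000 - (123.764000)/(87.480000) = 3.985231
s_1 = 3.985231: f = 29.593698, f' = 47.646196 → s_2 = 3.985231 - (29.593698)/(47.646196) = 3.364117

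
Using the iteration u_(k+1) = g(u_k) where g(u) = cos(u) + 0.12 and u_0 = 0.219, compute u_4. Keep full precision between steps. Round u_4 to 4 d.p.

0.6951

u_1 = g(0.219000) = 1.096115
u_2 = g(1.096115) = 0.577055
u_3 = g(0.577055) = 0.958073
u_4 = g(0.958073) = 0.695097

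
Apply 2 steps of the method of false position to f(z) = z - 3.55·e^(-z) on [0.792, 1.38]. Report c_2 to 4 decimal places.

f(0.792000) = -0.815930, f(1.380000) = 0.486896
step 1: c = 1.160251, f(c) = 0.047654 > 0 → new bracket [0.792000, 1.160251]
step 2: c = 1.139930, f(c) = 0.004493 > 0 → new bracket [0.792000, 1.139930]

1.1399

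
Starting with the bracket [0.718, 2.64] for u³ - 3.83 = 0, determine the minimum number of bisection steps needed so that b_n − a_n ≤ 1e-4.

Initial width b − a = 2.64 − 0.718 = 1.922000.
After n steps the width is (b−a)/2^n; need (b−a)/2^n ≤ 1e-4.
So n ≥ log₂(1.922000/1e-4) = log₂(19220.0000) ≈ 14.2303.
Hence n = 15.

15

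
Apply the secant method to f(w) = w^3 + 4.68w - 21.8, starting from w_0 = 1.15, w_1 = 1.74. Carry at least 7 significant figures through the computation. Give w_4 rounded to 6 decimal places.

2.240081

Secant update: w_(k+1) = w_k − f(w_k)·(w_k − w_(k-1))/(f(w_k) − f(w_(k-1))).
f(w_0) = -14.897125, f(w_1) = -8.388776
w_2 = 1.740000 - (-8.388776)·(1.740000 - 1.150000)/(-8.388776 - (-14.897125)) = 2.500466; f(w_2) = 5.535919
w_3 = 2.500466 - (5.535919)·(2.500466 - 1.740000)/(5.535919 - (-8.388776)) = 2.198134; f(w_3) = -0.891801
w_4 = 2.198134 - (-0.891801)·(2.198134 - 2.500466)/(-0.891801 - (5.535919)) = 2.240081; f(w_4) = -0.075786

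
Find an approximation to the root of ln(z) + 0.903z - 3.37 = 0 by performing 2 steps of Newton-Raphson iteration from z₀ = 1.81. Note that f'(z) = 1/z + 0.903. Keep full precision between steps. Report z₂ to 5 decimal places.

2.65176

z_0 = 1.810000: f = -1.142243, f' = 1.455486 → z_1 = 1.810000 - (-1.142243)/(1.455486) = 2.594785
z_1 = 2.594785: f = -0.073406, f' = 1.288388 → z_2 = 2.594785 - (-0.073406)/(1.288388) = 2.651760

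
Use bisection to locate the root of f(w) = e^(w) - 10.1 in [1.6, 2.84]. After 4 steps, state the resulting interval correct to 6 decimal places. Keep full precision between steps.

[2.297500, 2.375000]

f(1.600000) = -5.146968, f(2.840000) = 7.015766 (opposite signs)
step 1: m = 2.220000, f(m) = -0.892669 < 0 → root in [2.220000, 2.840000]
step 2: m = 2.530000, f(m) = 2.453506 > 0 → root in [2.220000, 2.530000]
step 3: m = 2.375000, f(m) = 0.651013 > 0 → root in [2.220000, 2.375000]
step 4: m = 2.297500, f(m) = -0.150722 < 0 → root in [2.297500, 2.375000]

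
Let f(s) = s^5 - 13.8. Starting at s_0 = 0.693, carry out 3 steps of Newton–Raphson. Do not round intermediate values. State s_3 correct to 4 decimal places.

8.0139

f'(s) = 5s^4
s_0 = 0.693000: f = -13.640167, f' = 1.153196 → s_1 = 0.693000 - (-13.640167)/(1.153196) = 12.521148
s_1 = 12.521148: f = 307752.267415, f' = 122898.502900 → s_2 = 12.521148 - (307752.267415)/(122898.502900) = 10.017031
s_2 = 10.017031: f = 100840.637577, f' = 50341.483999 → s_3 = 10.017031 - (100840.637577)/(50341.483999) = 8.013899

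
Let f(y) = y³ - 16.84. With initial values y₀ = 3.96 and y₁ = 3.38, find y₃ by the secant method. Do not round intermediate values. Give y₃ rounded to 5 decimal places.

2.63198

f(y_0) = 45.259136, f(y_1) = 21.774472
y_2 = 3.380000 - (21.774472)·(3.380000 - 3.960000)/(21.774472 - (45.259136)) = 2.842237; f(y_2) = 6.120464
y_3 = 2.842237 - (6.120464)·(2.842237 - 3.380000)/(6.120464 - (21.774472)) = 2.631980; f(y_3) = 1.392559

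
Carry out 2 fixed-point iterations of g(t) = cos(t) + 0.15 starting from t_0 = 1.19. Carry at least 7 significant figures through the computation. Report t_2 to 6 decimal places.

1.016993

t_1 = g(1.190000) = 0.521660
t_2 = g(0.521660) = 1.016993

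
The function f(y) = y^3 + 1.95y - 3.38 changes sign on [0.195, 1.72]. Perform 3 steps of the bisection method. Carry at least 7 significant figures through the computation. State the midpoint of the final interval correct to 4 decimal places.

f(0.195000) = -2.992335, f(1.720000) = 5.062448 (opposite signs)
step 1: m = 0.957500, f(m) = -0.635033 < 0 → root in [0.957500, 1.720000]
step 2: m = 1.338750, f(m) = 1.629939 > 0 → root in [0.957500, 1.338750]
step 3: m = 1.148125, f(m) = 0.372292 > 0 → root in [0.957500, 1.148125]
Midpoint of [0.957500, 1.148125] = 1.052812

1.0528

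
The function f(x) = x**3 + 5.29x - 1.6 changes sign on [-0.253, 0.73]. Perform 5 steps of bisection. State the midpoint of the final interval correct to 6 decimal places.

0.284578

f(-0.253000) = -2.954564, f(0.730000) = 2.650717 (opposite signs)
step 1: m = 0.238500, f(m) = -0.324769 < 0 → root in [0.238500, 0.730000]
step 2: m = 0.484250, f(m) = 1.075238 > 0 → root in [0.238500, 0.484250]
step 3: m = 0.361375, f(m) = 0.358866 > 0 → root in [0.238500, 0.361375]
step 4: m = 0.299937, f(m) = 0.013653 > 0 → root in [0.238500, 0.299937]
step 5: m = 0.269219, f(m) = -0.156320 < 0 → root in [0.269219, 0.299937]
Midpoint of [0.269219, 0.299937] = 0.284578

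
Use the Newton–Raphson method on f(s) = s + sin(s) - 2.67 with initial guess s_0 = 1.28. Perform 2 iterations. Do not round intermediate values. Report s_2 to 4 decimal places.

f'(s) = 1 + cos(s)
s_0 = 1.280000: f = -0.431984, f' = 1.286715 → s_1 = 1.280000 - (-0.431984)/(1.286715) = 1.615726
s_1 = 1.615726: f = -0.055283, f' = 0.955085 → s_2 = 1.615726 - (-0.055283)/(0.955085) = 1.673609

1.6736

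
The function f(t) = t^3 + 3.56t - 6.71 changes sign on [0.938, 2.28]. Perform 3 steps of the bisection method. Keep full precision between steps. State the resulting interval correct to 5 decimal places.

f(0.938000) = -2.545426, f(2.280000) = 13.259152 (opposite signs)
step 1: m = 1.609000, f(m) = 3.183550 > 0 → root in [0.938000, 1.609000]
step 2: m = 1.273500, f(m) = -0.110975 < 0 → root in [1.273500, 1.609000]
step 3: m = 1.441250, f(m) = 1.414617 > 0 → root in [1.273500, 1.441250]

[1.27350, 1.44125]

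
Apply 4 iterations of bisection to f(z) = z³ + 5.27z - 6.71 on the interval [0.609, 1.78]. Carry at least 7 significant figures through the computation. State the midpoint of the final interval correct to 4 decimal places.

f(0.609000) = -3.274703, f(1.780000) = 8.310352 (opposite signs)
step 1: m = 1.194500, f(m) = 1.289364 > 0 → root in [0.609000, 1.194500]
step 2: m = 0.901750, f(m) = -1.224517 < 0 → root in [0.901750, 1.194500]
step 3: m = 1.048125, f(m) = -0.034947 < 0 → root in [1.048125, 1.194500]
step 4: m = 1.121313, f(m) = 0.609190 > 0 → root in [1.048125, 1.121313]
Midpoint of [1.048125, 1.121313] = 1.084719

1.0847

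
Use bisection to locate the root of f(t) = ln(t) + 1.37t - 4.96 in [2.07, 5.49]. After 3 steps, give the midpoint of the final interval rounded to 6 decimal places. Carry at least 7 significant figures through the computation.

f(2.070000) = -1.396551, f(5.490000) = 4.264228 (opposite signs)
step 1: m = 3.780000, f(m) = 1.548324 > 0 → root in [2.070000, 3.780000]
step 2: m = 2.925000, f(m) = 0.120544 > 0 → root in [2.070000, 2.925000]
step 3: m = 2.497500, f(m) = -0.623135 < 0 → root in [2.497500, 2.925000]
Midpoint of [2.497500, 2.925000] = 2.711250

2.711250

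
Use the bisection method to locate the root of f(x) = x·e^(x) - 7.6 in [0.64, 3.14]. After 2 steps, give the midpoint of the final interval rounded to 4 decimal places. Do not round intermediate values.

1.5775

f(0.640000) = -6.386252, f(3.140000) = 64.946142 (opposite signs)
step 1: m = 1.890000, f(m) = 4.910607 > 0 → root in [0.640000, 1.890000]
step 2: m = 1.265000, f(m) = -3.117988 < 0 → root in [1.265000, 1.890000]
Midpoint of [1.265000, 1.890000] = 1.577500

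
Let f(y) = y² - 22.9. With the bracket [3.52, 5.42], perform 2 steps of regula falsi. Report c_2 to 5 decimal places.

4.77976

f(3.520000) = -10.509600, f(5.420000) = 6.476400
step 1: c = 4.695570, f(c) = -0.851618 < 0 → new bracket [4.695570, 5.420000]
step 2: c = 4.779759, f(c) = -0.053901 < 0 → new bracket [4.779759, 5.420000]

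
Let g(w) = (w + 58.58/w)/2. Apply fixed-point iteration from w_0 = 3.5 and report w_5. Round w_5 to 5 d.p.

7.65376

w_1 = g(3.500000) = 10.118571
w_2 = g(10.118571) = 7.953963
w_3 = g(7.953963) = 7.659423
w_4 = g(7.659423) = 7.653759
w_5 = g(7.653759) = 7.653757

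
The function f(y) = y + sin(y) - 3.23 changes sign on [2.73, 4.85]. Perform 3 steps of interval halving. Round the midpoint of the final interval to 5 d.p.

3.92250

f(2.730000) = -0.099931, f(4.850000) = 0.629453 (opposite signs)
step 1: m = 3.790000, f(m) = -0.043918 < 0 → root in [3.790000, 4.850000]
step 2: m = 4.320000, f(m) = 0.166002 > 0 → root in [3.790000, 4.320000]
step 3: m = 4.055000, f(m) = 0.033410 > 0 → root in [3.790000, 4.055000]
Midpoint of [3.790000, 4.055000] = 3.922500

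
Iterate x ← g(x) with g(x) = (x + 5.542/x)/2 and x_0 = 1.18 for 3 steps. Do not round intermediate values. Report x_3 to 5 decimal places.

x_1 = g(1.180000) = 2.938305
x_2 = g(2.938305) = 2.412213
x_3 = g(2.412213) = 2.354844

2.35484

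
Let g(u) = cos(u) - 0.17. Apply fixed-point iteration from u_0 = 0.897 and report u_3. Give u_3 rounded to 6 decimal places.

u_1 = g(0.897000) = 0.453957
u_2 = g(0.453957) = 0.728719
u_3 = g(0.728719) = 0.576028

0.576028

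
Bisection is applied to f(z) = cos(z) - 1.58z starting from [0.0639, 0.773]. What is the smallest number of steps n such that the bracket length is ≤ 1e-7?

Initial width b − a = 0.773 − 0.0639 = 0.709100.
After n steps the width is (b−a)/2^n; need (b−a)/2^n ≤ 1e-7.
So n ≥ log₂(0.709100/1e-7) = log₂(7091000.0000) ≈ 22.7576.
Hence n = 23.

23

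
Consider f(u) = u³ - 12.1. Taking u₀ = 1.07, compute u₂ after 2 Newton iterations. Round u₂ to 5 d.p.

f'(u) = 3u²
u_0 = 1.070000: f = -10.874957, f' = 3.434700 → u_1 = 1.070000 - (-10.874957)/(3.434700) = 4.236203
u_1 = 4.236203: f = 63.920418, f' = 53.836244 → u_2 = 4.236203 - (63.920418)/(53.836244) = 3.048891

3.04889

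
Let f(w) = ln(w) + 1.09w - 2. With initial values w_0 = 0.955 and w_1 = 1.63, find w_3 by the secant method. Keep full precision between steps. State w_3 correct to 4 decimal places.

1.4768

Secant update: w_(k+1) = w_k − f(w_k)·(w_k − w_(k-1))/(f(w_k) − f(w_(k-1))).
f(w_0) = -1.005094, f(w_1) = 0.265280
w_2 = 1.630000 - (0.265280)·(1.630000 - 0.955000)/(0.265280 - (-1.005094)) = 1.489046; f(w_2) = 0.021196
w_3 = 1.489046 - (0.021196)·(1.489046 - 1.630000)/(0.021196 - (0.265280)) = 1.476806; f(w_3) = -0.000400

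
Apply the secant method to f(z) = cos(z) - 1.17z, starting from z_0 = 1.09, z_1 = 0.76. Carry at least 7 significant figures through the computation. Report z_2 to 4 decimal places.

f(z_0) = -0.812815, f(z_1) = -0.164364
z_2 = 0.760000 - (-0.164364)·(0.760000 - 1.090000)/(-0.164364 - (-0.812815)) = 0.676354; f(z_2) = -0.011475

0.6764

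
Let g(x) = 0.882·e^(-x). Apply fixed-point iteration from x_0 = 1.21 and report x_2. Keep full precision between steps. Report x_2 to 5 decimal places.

0.67802

x_1 = g(1.210000) = 0.263010
x_2 = g(0.263010) = 0.678024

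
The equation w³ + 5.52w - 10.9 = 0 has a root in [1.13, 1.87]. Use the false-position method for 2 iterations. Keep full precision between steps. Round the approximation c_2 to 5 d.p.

1.42990

False-position update: c = (a·f(b) − b·f(a))/(f(b) − f(a)); replace the endpoint whose sign matches f(c).
f(1.130000) = -3.219503, f(1.870000) = 5.961603
step 1: c = 1.389493, f(c) = -0.547318 < 0 → new bracket [1.389493, 1.870000]
step 2: c = 1.429898, f(c) = -0.083387 < 0 → new bracket [1.429898, 1.870000]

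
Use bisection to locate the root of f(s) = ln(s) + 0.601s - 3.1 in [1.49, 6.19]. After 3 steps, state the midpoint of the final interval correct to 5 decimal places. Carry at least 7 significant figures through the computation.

f(1.490000) = -1.805734, f(6.190000) = 2.443125 (opposite signs)
step 1: m = 3.840000, f(m) = 0.553312 > 0 → root in [1.490000, 3.840000]
step 2: m = 2.665000, f(m) = -0.518131 < 0 → root in [2.665000, 3.840000]
step 3: m = 3.252500, f(m) = 0.034176 > 0 → root in [2.665000, 3.252500]
Midpoint of [2.665000, 3.252500] = 2.958750

2.95875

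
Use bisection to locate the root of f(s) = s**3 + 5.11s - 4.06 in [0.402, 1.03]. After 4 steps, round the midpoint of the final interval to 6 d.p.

f(0.402000) = -1.940815, f(1.030000) = 2.296027 (opposite signs)
step 1: m = 0.716000, f(m) = -0.034178 < 0 → root in [0.716000, 1.030000]
step 2: m = 0.873000, f(m) = 1.066369 > 0 → root in [0.716000, 0.873000]
step 3: m = 0.794500, f(m) = 0.501407 > 0 → root in [0.716000, 0.794500]
step 4: m = 0.755250, f(m) = 0.230124 > 0 → root in [0.716000, 0.755250]
Midpoint of [0.716000, 0.755250] = 0.735625

0.735625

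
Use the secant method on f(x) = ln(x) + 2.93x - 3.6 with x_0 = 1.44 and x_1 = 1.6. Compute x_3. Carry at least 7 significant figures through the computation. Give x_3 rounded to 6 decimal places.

1.174216

f(x_0) = 0.983843, f(x_1) = 1.558004
x_2 = 1.600000 - (1.558004)·(1.600000 - 1.440000)/(1.558004 - (0.983843)) = 1.165835; f(x_2) = -0.030667
x_3 = 1.165835 - (-0.030667)·(1.165835 - 1.600000)/(-0.030667 - (1.558004)) = 1.174216; f(x_3) = 0.001052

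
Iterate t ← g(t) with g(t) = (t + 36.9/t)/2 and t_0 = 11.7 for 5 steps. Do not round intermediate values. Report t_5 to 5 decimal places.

6.07454

t_1 = g(11.700000) = 7.426923
t_2 = g(7.426923) = 6.197667
t_3 = g(6.197667) = 6.075760
t_4 = g(6.075760) = 6.074537
t_5 = g(6.074537) = 6.074537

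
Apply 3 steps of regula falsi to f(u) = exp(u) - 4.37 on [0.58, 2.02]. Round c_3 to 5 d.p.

f(0.580000) = -2.583962, f(2.020000) = 3.168325
step 1: c = 1.226857, f(c) = -0.959508 < 0 → new bracket [1.226857, 2.020000]
step 2: c = 1.411221, f(c) = -0.269038 < 0 → new bracket [1.411221, 2.020000]
step 3: c = 1.458870, f(c) = -0.068904 < 0 → new bracket [1.458870, 2.020000]

1.45887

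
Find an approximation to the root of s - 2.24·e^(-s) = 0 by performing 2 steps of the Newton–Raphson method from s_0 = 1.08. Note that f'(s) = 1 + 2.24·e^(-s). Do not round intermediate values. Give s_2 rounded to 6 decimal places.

0.905604

s_0 = 1.080000: f = 0.319306, f' = 1.760694 → s_1 = 1.080000 - (0.319306)/(1.760694) = 0.898648
s_1 = 0.898648: f = -0.013301, f' = 1.911948 → s_2 = 0.898648 - (-0.013301)/(1.911948) = 0.905604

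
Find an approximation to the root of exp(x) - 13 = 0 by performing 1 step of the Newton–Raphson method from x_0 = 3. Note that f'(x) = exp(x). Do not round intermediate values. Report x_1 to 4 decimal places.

x_0 = 3.000000: f = 7.085537, f' = 20.085537 → x_1 = 3.000000 - (7.085537)/(20.085537) = 2.647232

2.6472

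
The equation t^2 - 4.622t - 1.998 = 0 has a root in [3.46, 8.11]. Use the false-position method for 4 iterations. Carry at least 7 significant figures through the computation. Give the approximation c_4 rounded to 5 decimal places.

f(3.460000) = -6.018520, f(8.110000) = 26.289680
step 1: c = 4.326223, f(c) = -3.277596 < 0 → new bracket [4.326223, 8.110000]
step 2: c = 4.745663, f(c) = -1.411137 < 0 → new bracket [4.745663, 8.110000]
step 3: c = 4.917049, f(c) = -0.547228 < 0 → new bracket [4.917049, 8.110000]
step 4: c = 4.982156, f(c) = -0.203645 < 0 → new bracket [4.982156, 8.110000]

4.98216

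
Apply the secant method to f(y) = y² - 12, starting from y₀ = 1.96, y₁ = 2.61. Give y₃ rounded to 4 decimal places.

3.4263

f(y_0) = -8.158400, f(y_1) = -5.187900
y_2 = 2.610000 - (-5.187900)·(2.610000 - 1.960000)/(-5.187900 - (-8.158400)) = 3.745208; f(y_2) = 2.026582
y_3 = 3.745208 - (2.026582)·(3.745208 - 2.610000)/(2.026582 - (-5.187900)) = 3.426323; f(y_3) = -0.260313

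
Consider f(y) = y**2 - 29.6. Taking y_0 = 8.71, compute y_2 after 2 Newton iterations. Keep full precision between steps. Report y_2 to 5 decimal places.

f'(y) = 2y
y_0 = 8.710000: f = 46.264100, f' = 17.420000 → y_1 = 8.710000 - (46.264100)/(17.420000) = 6.054196
y_1 = 6.054196: f = 7.053293, f' = 12.108393 → y_2 = 6.054196 - (7.053293)/(12.108393) = 5.471684

5.47168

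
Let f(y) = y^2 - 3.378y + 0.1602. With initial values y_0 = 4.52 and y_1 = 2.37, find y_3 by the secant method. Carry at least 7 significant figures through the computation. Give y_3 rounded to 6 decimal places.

f(y_0) = 5.322040, f(y_1) = -2.228760
y_2 = 2.370000 - (-2.228760)·(2.370000 - 4.520000)/(-2.228760 - (5.322040)) = 3.004613; f(y_2) = -0.961684
y_3 = 3.004613 - (-0.961684)·(3.004613 - 2.370000)/(-0.961684 - (-2.228760)) = 3.486271; f(y_3) = 0.537660

3.486271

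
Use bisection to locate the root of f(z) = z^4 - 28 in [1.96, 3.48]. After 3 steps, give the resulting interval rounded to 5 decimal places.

f(1.960000) = -13.242109, f(3.480000) = 118.661788 (opposite signs)
step 1: m = 2.720000, f(m) = 26.736323 > 0 → root in [1.960000, 2.720000]
step 2: m = 2.340000, f(m) = 1.982195 > 0 → root in [1.960000, 2.340000]
step 3: m = 2.150000, f(m) = -6.632494 < 0 → root in [2.150000, 2.340000]

[2.15000, 2.34000]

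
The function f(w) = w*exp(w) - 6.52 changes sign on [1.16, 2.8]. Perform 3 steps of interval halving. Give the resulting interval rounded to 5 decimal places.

f(1.160000) = -2.819677, f(2.800000) = 39.525011 (opposite signs)
step 1: m = 1.980000, f(m) = 7.820631 > 0 → root in [1.160000, 1.980000]
step 2: m = 1.570000, f(m) = 1.026438 > 0 → root in [1.160000, 1.570000]
step 3: m = 1.365000, f(m) = -1.175038 < 0 → root in [1.365000, 1.570000]

[1.36500, 1.57000]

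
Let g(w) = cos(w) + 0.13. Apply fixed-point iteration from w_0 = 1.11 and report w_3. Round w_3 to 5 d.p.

0.69581

w_1 = g(1.110000) = 0.574662
w_2 = g(0.574662) = 0.969376
w_3 = g(0.969376) = 0.695814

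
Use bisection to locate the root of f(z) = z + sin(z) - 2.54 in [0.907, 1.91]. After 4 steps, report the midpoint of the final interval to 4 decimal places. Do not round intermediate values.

f(0.907000) = -0.845341, f(1.910000) = 0.313020 (opposite signs)
step 1: m = 1.408500, f(m) = -0.144641 < 0 → root in [1.408500, 1.910000]
step 2: m = 1.659250, f(m) = 0.115341 > 0 → root in [1.408500, 1.659250]
step 3: m = 1.533875, f(m) = -0.006807 < 0 → root in [1.533875, 1.659250]
step 4: m = 1.596563, f(m) = 0.056231 > 0 → root in [1.533875, 1.596563]
Midpoint of [1.533875, 1.596563] = 1.565219

1.5652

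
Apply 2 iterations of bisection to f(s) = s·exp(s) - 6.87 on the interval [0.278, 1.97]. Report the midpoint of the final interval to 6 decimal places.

1.335500

f(0.278000) = -6.502905, f(1.970000) = 7.256233 (opposite signs)
step 1: m = 1.124000, f(m) = -3.411297 < 0 → root in [1.124000, 1.970000]
step 2: m = 1.547000, f(m) = 0.396811 > 0 → root in [1.124000, 1.547000]
Midpoint of [1.124000, 1.547000] = 1.335500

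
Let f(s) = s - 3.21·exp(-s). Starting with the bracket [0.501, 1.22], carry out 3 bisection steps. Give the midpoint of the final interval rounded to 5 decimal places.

1.08519

f(0.501000) = -1.444017, f(1.220000) = 0.272311 (opposite signs)
step 1: m = 0.860500, f(m) = -0.497171 < 0 → root in [0.860500, 1.220000]
step 2: m = 1.040250, f(m) = -0.094056 < 0 → root in [1.040250, 1.220000]
step 3: m = 1.130125, f(m) = 0.093318 > 0 → root in [1.040250, 1.130125]
Midpoint of [1.040250, 1.130125] = 1.085187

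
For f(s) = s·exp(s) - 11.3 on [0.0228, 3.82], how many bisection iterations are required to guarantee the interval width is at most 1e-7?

26

Initial width b − a = 3.82 − 0.0228 = 3.797200.
After n steps the width is (b−a)/2^n; need (b−a)/2^n ≤ 1e-7.
So n ≥ log₂(3.797200/1e-7) = log₂(37972000.0000) ≈ 25.1784.
Hence n = 26.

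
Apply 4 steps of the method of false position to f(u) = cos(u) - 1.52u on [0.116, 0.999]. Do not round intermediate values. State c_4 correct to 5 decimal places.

f(0.116000) = 0.816960, f(0.999000) = -0.977336
step 1: c = 0.518038, f(c) = 0.081375 > 0 → new bracket [0.518038, 0.999000]
step 2: c = 0.555006, f(c) = 0.006289 > 0 → new bracket [0.555006, 0.999000]
step 3: c = 0.557844, f(c) = 0.000475 > 0 → new bracket [0.557844, 0.999000]
step 4: c = 0.558059, f(c) = 0.000036 > 0 → new bracket [0.558059, 0.999000]

0.55806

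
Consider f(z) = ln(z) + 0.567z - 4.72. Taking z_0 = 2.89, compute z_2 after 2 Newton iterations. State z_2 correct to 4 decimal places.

f'(z) = 1/z + 0.567
z_0 = 2.890000: f = -2.020113, f' = 0.913021 → z_1 = 2.890000 - (-2.020113)/(0.913021) = 5.102560
z_1 = 5.102560: f = -0.197106, f' = 0.762980 → z_2 = 5.102560 - (-0.197106)/(0.762980) = 5.360897

5.3609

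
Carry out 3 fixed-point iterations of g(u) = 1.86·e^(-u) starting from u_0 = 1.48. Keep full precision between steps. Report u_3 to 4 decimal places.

u_1 = g(1.480000) = 0.423406
u_2 = g(0.423406) = 1.217952
u_3 = g(1.217952) = 0.550254

0.5503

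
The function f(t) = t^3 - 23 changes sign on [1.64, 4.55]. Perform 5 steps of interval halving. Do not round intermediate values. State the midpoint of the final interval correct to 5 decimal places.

2.86766

f(1.640000) = -18.589056, f(4.550000) = 71.196375 (opposite signs)
step 1: m = 3.095000, f(m) = 6.647082 > 0 → root in [1.640000, 3.095000]
step 2: m = 2.367500, f(m) = -9.730029 < 0 → root in [2.367500, 3.095000]
step 3: m = 2.731250, f(m) = -2.625622 < 0 → root in [2.731250, 3.095000]
step 4: m = 2.913125, f(m) = 1.721645 > 0 → root in [2.731250, 2.913125]
step 5: m = 2.822188, f(m) = -0.522004 < 0 → root in [2.822188, 2.913125]
Midpoint of [2.822188, 2.913125] = 2.867656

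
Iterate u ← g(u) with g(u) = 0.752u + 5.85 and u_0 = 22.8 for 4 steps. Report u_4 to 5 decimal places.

u_1 = g(22.800000) = 22.995600
u_2 = g(22.995600) = 23.142691
u_3 = g(23.142691) = 23.253304
u_4 = g(23.253304) = 23.336484

23.33648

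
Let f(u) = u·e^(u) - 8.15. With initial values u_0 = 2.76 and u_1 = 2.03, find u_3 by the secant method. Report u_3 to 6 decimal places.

f(u_0) = 35.457567, f(u_1) = 7.306595
u_2 = 2.030000 - (7.306595)·(2.030000 - 2.760000)/(7.306595 - (35.457567)) = 1.840528; f(u_2) = 3.445080
u_3 = 1.840528 - (3.445080)·(1.840528 - 2.030000)/(3.445080 - (7.306595)) = 1.671490; f(u_3) = 0.742469

1.671490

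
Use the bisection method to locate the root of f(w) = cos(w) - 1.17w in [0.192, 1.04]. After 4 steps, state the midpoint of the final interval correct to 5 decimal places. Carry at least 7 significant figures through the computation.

f(0.192000) = 0.756985, f(1.040000) = -0.710580 (opposite signs)
step 1: m = 0.616000, f(m) = 0.095476 > 0 → root in [0.616000, 1.040000]
step 2: m = 0.828000, f(m) = -0.292410 < 0 → root in [0.616000, 0.828000]
step 3: m = 0.722000, f(m) = -0.094255 < 0 → root in [0.616000, 0.722000]
step 4: m = 0.669000, f(m) = 0.001712 > 0 → root in [0.669000, 0.722000]
Midpoint of [0.669000, 0.722000] = 0.695500

0.69550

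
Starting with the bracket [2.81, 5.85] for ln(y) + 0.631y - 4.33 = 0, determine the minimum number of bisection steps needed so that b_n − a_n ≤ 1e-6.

22

Initial width b − a = 5.85 − 2.81 = 3.040000.
After n steps the width is (b−a)/2^n; need (b−a)/2^n ≤ 1e-6.
So n ≥ log₂(3.040000/1e-6) = log₂(3040000.0000) ≈ 21.5356.
Hence n = 22.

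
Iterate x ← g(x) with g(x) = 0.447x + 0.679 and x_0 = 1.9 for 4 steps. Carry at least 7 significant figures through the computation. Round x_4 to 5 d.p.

x_1 = g(1.900000) = 1.528300
x_2 = g(1.528300) = 1.362150
x_3 = g(1.362150) = 1.287881
x_4 = g(1.287881) = 1.254683

1.25468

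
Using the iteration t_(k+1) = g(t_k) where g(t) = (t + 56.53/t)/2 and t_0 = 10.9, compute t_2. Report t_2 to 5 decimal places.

t_1 = g(10.900000) = 8.043119
t_2 = g(8.043119) = 7.535744

7.53574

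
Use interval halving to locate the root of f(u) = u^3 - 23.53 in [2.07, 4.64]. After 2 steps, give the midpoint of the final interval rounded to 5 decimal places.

f(2.070000) = -14.660257, f(4.640000) = 76.367344 (opposite signs)
step 1: m = 3.355000, f(m) = 14.233964 > 0 → root in [2.070000, 3.355000]
step 2: m = 2.712500, f(m) = -3.572357 < 0 → root in [2.712500, 3.355000]
Midpoint of [2.712500, 3.355000] = 3.033750

3.03375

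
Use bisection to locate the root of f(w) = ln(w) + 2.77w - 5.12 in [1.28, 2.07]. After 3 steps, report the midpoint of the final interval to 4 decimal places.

1.6256

f(1.280000) = -1.327540, f(2.070000) = 1.341449 (opposite signs)
step 1: m = 1.675000, f(m) = 0.035563 > 0 → root in [1.280000, 1.675000]
step 2: m = 1.477500, f(m) = -0.636974 < 0 → root in [1.477500, 1.675000]
step 3: m = 1.576250, f(m) = -0.298739 < 0 → root in [1.576250, 1.675000]
Midpoint of [1.576250, 1.675000] = 1.625625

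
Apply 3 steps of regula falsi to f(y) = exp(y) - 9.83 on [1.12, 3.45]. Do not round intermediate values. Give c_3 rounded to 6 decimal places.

f(1.120000) = -6.765146, f(3.450000) = 21.670392
step 1: c = 1.674334, f(c) = -4.494759 < 0 → new bracket [1.674334, 3.450000]
step 2: c = 1.979365, f(c) = -2.591852 < 0 → new bracket [1.979365, 3.450000]
step 3: c = 2.136468, f(c) = -1.360528 < 0 → new bracket [2.136468, 3.450000]

2.136468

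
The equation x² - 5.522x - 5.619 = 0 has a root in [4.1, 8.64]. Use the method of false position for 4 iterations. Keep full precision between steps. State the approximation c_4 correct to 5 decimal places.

6.38967

False-position update: c = (a·f(b) − b·f(a))/(f(b) − f(a)); replace the endpoint whose sign matches f(c).
f(4.100000) = -11.449200, f(8.640000) = 21.320520
step 1: c = 5.686201, f(c) = -4.685319 < 0 → new bracket [5.686201, 8.640000]
step 2: c = 6.218370, f(c) = -1.288716 < 0 → new bracket [6.218370, 8.640000]
step 3: c = 6.356401, f(c) = -0.315209 < 0 → new bracket [6.356401, 8.640000]
step 4: c = 6.389671, f(c) = -0.074867 < 0 → new bracket [6.389671, 8.640000]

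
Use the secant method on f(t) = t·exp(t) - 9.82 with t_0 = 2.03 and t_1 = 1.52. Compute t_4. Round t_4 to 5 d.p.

f(t_0) = 5.636595, f(t_1) = -2.870218
t_2 = 1.520000 - (-2.870218)·(1.520000 - 2.030000)/(-2.870218 - (5.636595)) = 1.692075; f(t_2) = -0.630782
t_3 = 1.692075 - (-0.630782)·(1.692075 - 1.520000)/(-0.630782 - (-2.870218)) = 1.740544; f(t_3) = 0.101866
t_4 = 1.740544 - (0.101866)·(1.740544 - 1.692075)/(0.101866 - (-0.630782)) = 1.733805; f(t_4) = -0.002929

1.73380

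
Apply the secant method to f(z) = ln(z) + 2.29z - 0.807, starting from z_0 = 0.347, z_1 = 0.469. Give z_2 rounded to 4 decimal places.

0.5720

f(z_0) = -1.070800, f(z_1) = -0.490143
z_2 = 0.469000 - (-0.490143)·(0.469000 - 0.347000)/(-0.490143 - (-1.070800)) = 0.571982; f(z_2) = -0.055809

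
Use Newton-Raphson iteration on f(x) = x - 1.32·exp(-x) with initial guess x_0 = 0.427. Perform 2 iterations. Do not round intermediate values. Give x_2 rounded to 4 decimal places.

Newton update: x ← x − f(x)/f'(x).
f'(x) = 1 + 1.32·exp(-x)
x_0 = 0.427000: f = -0.434252, f' = 1.861252 → x_1 = 0.427000 - (-0.434252)/(1.861252) = 0.660312
x_1 = 0.660312: f = -0.021719, f' = 1.682031 → x_2 = 0.660312 - (-0.021719)/(1.682031) = 0.673224

0.6732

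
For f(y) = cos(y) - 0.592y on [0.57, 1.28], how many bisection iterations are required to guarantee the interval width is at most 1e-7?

23

Initial width b − a = 1.28 − 0.57 = 0.710000.
After n steps the width is (b−a)/2^n; need (b−a)/2^n ≤ 1e-7.
So n ≥ log₂(0.710000/1e-7) = log₂(7100000.0000) ≈ 22.7594.
Hence n = 23.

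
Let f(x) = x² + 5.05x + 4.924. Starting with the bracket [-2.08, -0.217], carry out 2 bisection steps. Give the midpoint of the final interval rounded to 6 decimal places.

f(-2.080000) = -1.253600, f(-0.217000) = 3.875239 (opposite signs)
step 1: m = -1.148500, f(m) = 0.443127 > 0 → root in [-2.080000, -1.148500]
step 2: m = -1.614250, f(m) = -0.622159 < 0 → root in [-1.614250, -1.148500]
Midpoint of [-1.614250, -1.148500] = -1.381375

-1.381375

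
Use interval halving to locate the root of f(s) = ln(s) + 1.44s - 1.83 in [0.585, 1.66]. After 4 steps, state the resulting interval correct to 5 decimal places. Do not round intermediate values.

f(0.585000) = -1.523743, f(1.660000) = 1.067218 (opposite signs)
step 1: m = 1.122500, f(m) = -0.098042 < 0 → root in [1.122500, 1.660000]
step 2: m = 1.391250, f(m) = 0.503603 > 0 → root in [1.122500, 1.391250]
step 3: m = 1.256875, f(m) = 0.208528 > 0 → root in [1.122500, 1.256875]
step 4: m = 1.189688, f(m) = 0.056841 > 0 → root in [1.122500, 1.189688]

[1.12250, 1.18969]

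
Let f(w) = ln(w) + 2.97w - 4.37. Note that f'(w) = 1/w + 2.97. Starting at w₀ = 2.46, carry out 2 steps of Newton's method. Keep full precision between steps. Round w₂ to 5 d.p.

1.36616

w_0 = 2.460000: f = 3.836361, f' = 3.376504 → w_1 = 2.460000 - (3.836361)/(3.376504) = 1.323807
w_1 = 1.323807: f = -0.157783, f' = 3.725397 → w_2 = 1.323807 - (-0.157783)/(3.725397) = 1.366160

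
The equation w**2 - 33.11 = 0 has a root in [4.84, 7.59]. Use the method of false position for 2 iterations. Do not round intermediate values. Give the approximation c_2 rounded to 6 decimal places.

f(4.840000) = -9.684400, f(7.590000) = 24.498100
step 1: c = 5.619115, f(c) = -1.535546 < 0 → new bracket [5.619115, 7.590000]
step 2: c = 5.735364, f(c) = -0.215600 < 0 → new bracket [5.735364, 7.590000]

5.735364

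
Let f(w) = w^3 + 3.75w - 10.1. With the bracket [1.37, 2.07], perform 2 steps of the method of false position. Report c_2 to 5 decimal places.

f(1.370000) = -2.391147, f(2.070000) = 6.532243
step 1: c = 1.557575, f(c) = -0.480357 < 0 → new bracket [1.557575, 2.070000]
step 2: c = 1.592675, f(c) = -0.087462 < 0 → new bracket [1.592675, 2.070000]

1.59268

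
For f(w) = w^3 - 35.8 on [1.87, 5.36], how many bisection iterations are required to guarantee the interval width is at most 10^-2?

Initial width b − a = 5.36 − 1.87 = 3.490000.
After n steps the width is (b−a)/2^n; need (b−a)/2^n ≤ 10^-2.
So n ≥ log₂(3.490000/10^-2) = log₂(349.0000) ≈ 8.4471.
Hence n = 9.

9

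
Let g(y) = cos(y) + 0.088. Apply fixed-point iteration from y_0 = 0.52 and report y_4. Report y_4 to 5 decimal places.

0.72903

y_1 = g(0.520000) = 0.955819
y_2 = g(0.955819) = 0.664940
y_3 = g(0.664940) = 0.874954
y_4 = g(0.874954) = 0.729032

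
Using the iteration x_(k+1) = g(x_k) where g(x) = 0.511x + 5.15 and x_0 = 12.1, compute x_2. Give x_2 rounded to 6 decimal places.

10.941214

x_1 = g(12.100000) = 11.333100
x_2 = g(11.333100) = 10.941214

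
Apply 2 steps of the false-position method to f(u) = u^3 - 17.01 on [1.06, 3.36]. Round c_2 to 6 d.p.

f(1.060000) = -15.818984, f(3.360000) = 20.923056
step 1: c = 2.050246, f(c) = -8.391771 < 0 → new bracket [2.050246, 3.360000]
step 2: c = 2.425181, f(c) = -2.746288 < 0 → new bracket [2.425181, 3.360000]

2.425181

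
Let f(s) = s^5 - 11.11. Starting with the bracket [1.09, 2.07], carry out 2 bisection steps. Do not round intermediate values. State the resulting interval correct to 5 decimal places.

f(1.090000) = -9.571376, f(2.070000) = 26.895962 (opposite signs)
step 1: m = 1.580000, f(m) = -1.263420 < 0 → root in [1.580000, 2.070000]
step 2: m = 1.825000, f(m) = 9.134840 > 0 → root in [1.580000, 1.825000]

[1.58000, 1.82500]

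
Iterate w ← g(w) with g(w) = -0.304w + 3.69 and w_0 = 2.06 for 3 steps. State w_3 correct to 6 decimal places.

2.851380

w_1 = g(2.060000) = 3.063760
w_2 = g(3.063760) = 2.758617
w_3 = g(2.758617) = 2.851380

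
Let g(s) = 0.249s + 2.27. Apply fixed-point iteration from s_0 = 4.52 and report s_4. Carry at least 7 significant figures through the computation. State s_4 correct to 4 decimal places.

3.0284

s_1 = g(4.520000) = 3.395480
s_2 = g(3.395480) = 3.115475
s_3 = g(3.115475) = 3.045753
s_4 = g(3.045753) = 3.028393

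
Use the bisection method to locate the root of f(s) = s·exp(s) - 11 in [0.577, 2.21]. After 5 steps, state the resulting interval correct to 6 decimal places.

[1.801750, 1.852781]

f(0.577000) = -9.972543, f(2.210000) = 9.145733 (opposite signs)
step 1: m = 1.393500, f(m) = -5.385691 < 0 → root in [1.393500, 2.210000]
step 2: m = 1.801750, f(m) = -0.080956 < 0 → root in [1.801750, 2.210000]
step 3: m = 2.005875, f(m) = 3.908856 > 0 → root in [1.801750, 2.005875]
step 4: m = 1.903812, f(m) = 1.777310 > 0 → root in [1.801750, 1.903812]
step 5: m = 1.852781, f(m) = 0.816172 > 0 → root in [1.801750, 1.852781]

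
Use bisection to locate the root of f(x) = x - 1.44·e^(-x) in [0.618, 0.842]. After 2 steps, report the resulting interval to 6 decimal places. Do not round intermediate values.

f(0.618000) = -0.158191, f(0.842000) = 0.221579 (opposite signs)
step 1: m = 0.730000, f(m) = 0.036051 > 0 → root in [0.618000, 0.730000]
step 2: m = 0.674000, f(m) = -0.059919 < 0 → root in [0.674000, 0.730000]

[0.674000, 0.730000]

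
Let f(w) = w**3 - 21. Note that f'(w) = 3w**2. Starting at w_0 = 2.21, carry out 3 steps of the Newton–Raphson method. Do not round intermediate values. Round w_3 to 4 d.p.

2.7589

w_0 = 2.210000: f = -10.206139, f' = 14.652300 → w_1 = 2.210000 - (-10.206139)/(14.652300) = 2.906555
w_1 = 2.906555: f = 3.554767, f' = 25.344193 → w_2 = 2.906555 - (3.554767)/(25.344193) = 2.766296
w_2 = 2.766296: f = 0.168781, f' = 22.957177 → w_3 = 2.766296 - (0.168781)/(22.957177) = 2.758944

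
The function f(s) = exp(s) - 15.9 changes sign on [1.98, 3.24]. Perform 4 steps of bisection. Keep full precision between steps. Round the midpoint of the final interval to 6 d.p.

f(1.980000) = -8.657257, f(3.240000) = 9.633722 (opposite signs)
step 1: m = 2.610000, f(m) = -2.300949 < 0 → root in [2.610000, 3.240000]
step 2: m = 2.925000, f(m) = 2.734226 > 0 → root in [2.610000, 2.925000]
step 3: m = 2.767500, f(m) = 0.018787 > 0 → root in [2.610000, 2.767500]
step 4: m = 2.688750, f(m) = -1.186727 < 0 → root in [2.688750, 2.767500]
Midpoint of [2.688750, 2.767500] = 2.728125

2.728125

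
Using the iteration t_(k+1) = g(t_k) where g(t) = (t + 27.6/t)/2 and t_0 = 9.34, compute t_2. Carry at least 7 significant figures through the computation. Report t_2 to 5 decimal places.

t_1 = g(9.340000) = 6.147516
t_2 = g(6.147516) = 5.318567

5.31857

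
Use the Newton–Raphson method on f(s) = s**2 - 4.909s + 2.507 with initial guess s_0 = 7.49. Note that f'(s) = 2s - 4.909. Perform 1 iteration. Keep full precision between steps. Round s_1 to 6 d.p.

5.321527

s_0 = 7.490000: f = 21.838690, f' = 10.071000 → s_1 = 7.490000 - (21.838690)/(10.071000) = 5.321527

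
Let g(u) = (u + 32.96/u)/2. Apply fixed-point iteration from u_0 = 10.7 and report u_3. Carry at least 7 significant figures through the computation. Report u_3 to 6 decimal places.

5.741867

u_1 = g(10.700000) = 6.890187
u_2 = g(6.890187) = 5.836901
u_3 = g(5.836901) = 5.741867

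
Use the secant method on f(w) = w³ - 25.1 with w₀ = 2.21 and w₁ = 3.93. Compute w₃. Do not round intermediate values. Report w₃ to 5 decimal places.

f(w_0) = -14.306139, f(w_1) = 35.598457
w_2 = 3.930000 - (35.598457)·(3.930000 - 2.210000)/(35.598457 - (-14.306139)) = 2.703072; f(w_2) = -5.349739
w_3 = 2.703072 - (-5.349739)·(2.703072 - 3.930000)/(-5.349739 - (35.598457)) = 2.863366; f(w_3) = -1.623653

2.86337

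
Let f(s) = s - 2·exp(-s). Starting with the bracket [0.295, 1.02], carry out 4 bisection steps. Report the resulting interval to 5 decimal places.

[0.83875, 0.88406]

f(0.295000) = -1.194063, f(1.020000) = 0.298810 (opposite signs)
step 1: m = 0.657500, f(m) = -0.378790 < 0 → root in [0.657500, 1.020000]
step 2: m = 0.838750, f(m) = -0.025751 < 0 → root in [0.838750, 1.020000]
step 3: m = 0.929375, f(m) = 0.139774 > 0 → root in [0.838750, 0.929375]
step 4: m = 0.884062, f(m) = 0.057860 > 0 → root in [0.838750, 0.884062]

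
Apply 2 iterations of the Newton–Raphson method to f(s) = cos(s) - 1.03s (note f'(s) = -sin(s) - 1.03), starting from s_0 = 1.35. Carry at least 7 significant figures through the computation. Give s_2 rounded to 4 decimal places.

0.7264

Newton update: s ← s − f(s)/f'(s).
s_0 = 1.350000: f = -1.171493, f' = -2.005723 → s_1 = 1.350000 - (-1.171493)/(-2.005723) = 0.765925
s_1 = 0.765925: f = -0.068161, f' = -1.723204 → s_2 = 0.765925 - (-0.068161)/(-1.723204) = 0.726370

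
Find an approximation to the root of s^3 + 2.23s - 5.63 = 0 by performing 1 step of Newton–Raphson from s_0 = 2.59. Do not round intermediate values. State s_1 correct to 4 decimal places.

f'(s) = 3s^2 + 2.23
s_0 = 2.590000: f = 17.519679, f' = 22.354300 → s_1 = 2.590000 - (17.519679)/(22.354300) = 1.806273

1.8063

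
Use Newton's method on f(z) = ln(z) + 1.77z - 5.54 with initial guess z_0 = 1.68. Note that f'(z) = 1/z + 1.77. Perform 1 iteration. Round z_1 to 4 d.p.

2.5457

Newton update: z ← z − f(z)/f'(z).
z_0 = 1.680000: f = -2.047606, f' = 2.365238 → z_1 = 1.680000 - (-2.047606)/(2.365238) = 2.545708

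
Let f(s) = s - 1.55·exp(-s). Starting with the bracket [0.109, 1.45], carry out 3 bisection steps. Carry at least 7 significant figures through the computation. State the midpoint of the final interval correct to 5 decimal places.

f(0.109000) = -1.280932, f(1.450000) = 1.086416 (opposite signs)
step 1: m = 0.779500, f(m) = 0.068615 > 0 → root in [0.109000, 0.779500]
step 2: m = 0.444250, f(m) = -0.549773 < 0 → root in [0.444250, 0.779500]
step 3: m = 0.611875, f(m) = -0.228741 < 0 → root in [0.611875, 0.779500]
Midpoint of [0.611875, 0.779500] = 0.695688

0.69569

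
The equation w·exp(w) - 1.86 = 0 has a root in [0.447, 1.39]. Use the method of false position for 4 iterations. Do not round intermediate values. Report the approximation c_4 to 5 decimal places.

0.81186

f(0.447000) = -1.161064, f(1.390000) = 3.720642
step 1: c = 0.671283, f(c) = -0.546469 < 0 → new bracket [0.671283, 1.390000]
step 2: c = 0.763326, f(c) = -0.222361 < 0 → new bracket [0.763326, 1.390000]
step 3: c = 0.798666, f(c) = -0.084904 < 0 → new bracket [0.798666, 1.390000]
step 4: c = 0.811859, f(c) = -0.031618 < 0 → new bracket [0.811859, 1.390000]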